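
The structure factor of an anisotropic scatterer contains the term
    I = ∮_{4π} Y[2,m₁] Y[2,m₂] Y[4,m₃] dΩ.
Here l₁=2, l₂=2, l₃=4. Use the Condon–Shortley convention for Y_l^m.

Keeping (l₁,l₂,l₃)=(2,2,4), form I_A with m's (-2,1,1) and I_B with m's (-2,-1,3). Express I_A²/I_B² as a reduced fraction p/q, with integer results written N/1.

l's match ⇒ only the (l;m) 3-j factors differ between A and B.
A: triangle coeff Δ(2,2,4) = 1/630; Σ_t [0,0]: t=0:+1/144 = 1/144; (3j)²=1/126 [(2 2 4; -2 1 1)], sign=-1
B: triangle coeff Δ(2,2,4) = 1/630; Σ_t [0,0]: t=0:+1/144 = 1/144; (3j)²=1/18 [(2 2 4; -2 -1 3)], sign=-1
I_A²/I_B² = (1/126)/(1/18) = 1/7

1/7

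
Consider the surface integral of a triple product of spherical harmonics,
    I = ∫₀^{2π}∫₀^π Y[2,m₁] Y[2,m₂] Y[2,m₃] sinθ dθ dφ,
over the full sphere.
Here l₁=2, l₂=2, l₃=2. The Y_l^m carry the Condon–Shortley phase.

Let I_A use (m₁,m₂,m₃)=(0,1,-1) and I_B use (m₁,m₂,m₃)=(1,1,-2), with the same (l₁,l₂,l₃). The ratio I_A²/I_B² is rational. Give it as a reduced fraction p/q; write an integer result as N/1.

Same 2,2,2: normalisation and zero-m 3j drop out of the ratio.
A: Δ: 2! 2! 2! / 7! → 1/630; sum: t=1:−1/2 t=2:+1/4 = -1/4; 3j²(2 2 2; 0 1 -1) = Δ·Π!·Σ² = 1/70  (sign +1)
B: Δ: 2! 2! 2! / 7! → 1/630; sum: t=1:−1/4 = -1/4; 3j²(2 2 2; 1 1 -2) = Δ·Π!·Σ² = 3/35  (sign -1)
I_A²/I_B² = (1/70)/(3/35) = 1/6

1/6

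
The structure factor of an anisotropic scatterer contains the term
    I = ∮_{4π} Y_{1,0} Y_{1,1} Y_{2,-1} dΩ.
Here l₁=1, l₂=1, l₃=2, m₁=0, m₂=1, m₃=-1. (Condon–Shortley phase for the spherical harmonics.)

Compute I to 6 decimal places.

Checks pass: Σm=0; 4 even; l₃=2∈[0,2].
(2·1+1)(2·1+1)(2·2+1) = 45
Δ: 0! 2! 2! / 5! → 1/30
sum: t=0:+1/1 = 1/1
3j²(1 1 2; 0 0 0) = Δ·Π!·Σ² = 2/15  (sign +1)
sum: t=0:+1/2 = 1/2
3j²(1 1 2; 0 1 -1) = Δ·Π!·Σ² = 1/10  (sign -1)
combine: 4πI² = 45·2/15·1/10 = 3/5
take √, sign -1: I = -0.21850969

-0.218510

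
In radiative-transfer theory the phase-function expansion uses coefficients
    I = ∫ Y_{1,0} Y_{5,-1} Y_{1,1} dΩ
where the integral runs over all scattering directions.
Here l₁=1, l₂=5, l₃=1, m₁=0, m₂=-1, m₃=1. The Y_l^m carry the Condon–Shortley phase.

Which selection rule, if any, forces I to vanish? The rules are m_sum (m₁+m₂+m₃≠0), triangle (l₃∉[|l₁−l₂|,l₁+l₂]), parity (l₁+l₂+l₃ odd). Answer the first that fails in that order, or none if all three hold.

triangle

azimuthal sum: 0 − 1 + 1 = 0  ✓
4 ≤ 1 ≤ 6 (triangle on l)  ✗
L = 1 + 5 + 1 = 7 (odd)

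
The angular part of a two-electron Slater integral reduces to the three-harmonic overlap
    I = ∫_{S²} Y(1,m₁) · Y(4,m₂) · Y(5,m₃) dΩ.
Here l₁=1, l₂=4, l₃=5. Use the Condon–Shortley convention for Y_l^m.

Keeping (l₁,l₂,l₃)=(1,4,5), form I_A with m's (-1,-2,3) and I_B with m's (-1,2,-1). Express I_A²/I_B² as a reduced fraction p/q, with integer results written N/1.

14/3

Shared (l₁,l₂,l₃)=(1,4,5): N and (l;000)² cancel in I_A²/I_B².
A: Δ = 0!·2!·8!/11! = 1/495; Racah Σ t=0..0: t=0:+1/2880 = 1/2880; ⇒ 3j(1 4 5; -1 -2 3)² = 28/495, sgn +1
B: Δ = 0!·2!·8!/11! = 1/495; Racah Σ t=0..0: t=0:+1/2880 = 1/2880; ⇒ 3j(1 4 5; -1 2 -1)² = 2/165, sgn +1
I_A²/I_B² = (28/495)/(2/165) = 14/3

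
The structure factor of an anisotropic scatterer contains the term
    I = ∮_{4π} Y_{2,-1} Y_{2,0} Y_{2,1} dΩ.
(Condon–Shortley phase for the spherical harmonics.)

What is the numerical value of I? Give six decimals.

Checks pass: Σm=0; 6 even; l₃=2∈[0,4].
(2·2+1)(2·2+1)(2·2+1) = 125
Δ: 2! 2! 2! / 7! → 1/630
sum: t=0:+1/8 t=1:−1/1 t=2:+1/8 = -3/4
3j²(2 2 2; 0 0 0) = Δ·Π!·Σ² = 2/35  (sign -1)
sum: t=1:−1/2 t=2:+1/4 = -1/4
3j²(2 2 2; -1 0 1) = Δ·Π!·Σ² = 1/70  (sign +1)
combine: 4πI² = 125·2/35·1/70 = 5/49
take √, sign -1: I = -0.09011188

-0.090112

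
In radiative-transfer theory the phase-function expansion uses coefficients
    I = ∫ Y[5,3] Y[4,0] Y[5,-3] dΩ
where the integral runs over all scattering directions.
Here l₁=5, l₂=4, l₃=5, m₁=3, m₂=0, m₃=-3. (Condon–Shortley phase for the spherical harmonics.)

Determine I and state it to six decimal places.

Checks pass: Σm=0; 14 even; l₃=5∈[1,9].
(2·5+1)(2·4+1)(2·5+1) = 1089
Δ: 4! 6! 4! / 15! → 1/3153150
sum: t=0:+1/69120 t=1:−1/1728 t=2:+1/576 t=3:−1/1728 t=4:+1/69120 = 7/11520
3j²(5 4 5; 0 0 0) = Δ·Π!·Σ² = 2/143  (sign -1)
sum: t=0:+1/27648 t=1:−1/4320 t=2:+1/11520 = -1/9216
3j²(5 4 5; 3 0 -3) = Δ·Π!·Σ² = 2/143  (sign -1)
combine: 4πI² = 1089·2/143·2/143 = 36/169
take √, sign +1: I = 0.13019760

0.130198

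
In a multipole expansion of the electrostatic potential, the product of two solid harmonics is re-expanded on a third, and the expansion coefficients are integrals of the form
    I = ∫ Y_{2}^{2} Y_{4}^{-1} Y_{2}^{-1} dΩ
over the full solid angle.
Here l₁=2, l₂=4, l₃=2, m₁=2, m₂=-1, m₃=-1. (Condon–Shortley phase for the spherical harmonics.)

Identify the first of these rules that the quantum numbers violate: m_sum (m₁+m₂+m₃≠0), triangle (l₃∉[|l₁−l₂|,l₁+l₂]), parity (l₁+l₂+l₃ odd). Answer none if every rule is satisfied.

m₁+m₂+m₃ = 2 − 1 − 1 = 0  ✓
triangle: |2−4|=2 ≤ l₃=2 ≤ 2+4=6  ✓
parity: l₁+l₂+l₃ = 8 is even  ✓

none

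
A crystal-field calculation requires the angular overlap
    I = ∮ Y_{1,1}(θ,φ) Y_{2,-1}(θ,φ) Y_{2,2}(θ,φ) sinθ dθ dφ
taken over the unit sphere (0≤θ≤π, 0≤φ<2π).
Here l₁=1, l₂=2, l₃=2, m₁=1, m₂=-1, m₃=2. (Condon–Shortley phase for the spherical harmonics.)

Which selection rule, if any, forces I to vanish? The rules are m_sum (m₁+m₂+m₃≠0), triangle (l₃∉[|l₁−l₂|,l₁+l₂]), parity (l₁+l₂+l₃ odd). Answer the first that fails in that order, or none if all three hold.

Σmᵢ = 2  ✗
l₃∈[|l₁−l₂|,l₁+l₂]=[1,3], have l₃=2
Σlᵢ = 5 ⇒ odd

m_sum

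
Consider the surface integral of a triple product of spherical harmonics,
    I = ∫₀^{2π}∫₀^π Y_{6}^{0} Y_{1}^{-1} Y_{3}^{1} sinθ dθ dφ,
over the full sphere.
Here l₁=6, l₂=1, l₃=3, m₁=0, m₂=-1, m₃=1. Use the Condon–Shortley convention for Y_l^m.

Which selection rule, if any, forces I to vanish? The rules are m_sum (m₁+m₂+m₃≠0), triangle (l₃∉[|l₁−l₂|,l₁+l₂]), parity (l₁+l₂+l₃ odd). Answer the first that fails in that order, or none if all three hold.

triangle

Σmᵢ = 0  ✓
l₃∈[|l₁−l₂|,l₁+l₂]=[5,7], have l₃=3  ✗
Σlᵢ = 10 ⇒ even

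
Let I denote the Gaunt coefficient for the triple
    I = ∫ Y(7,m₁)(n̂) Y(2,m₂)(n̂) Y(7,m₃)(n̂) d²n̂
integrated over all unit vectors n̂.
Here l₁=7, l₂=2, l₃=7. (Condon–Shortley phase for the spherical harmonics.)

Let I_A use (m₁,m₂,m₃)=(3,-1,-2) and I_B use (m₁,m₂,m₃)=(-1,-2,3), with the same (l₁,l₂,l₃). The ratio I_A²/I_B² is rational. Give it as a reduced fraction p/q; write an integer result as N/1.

25/54

l's match ⇒ only the (l;m) 3-j factors differ between A and B.
A: triangle coeff Δ(7,2,7) = 1/185640; Σ_t [0,1]: t=0:+1/1935360 t=1:−1/4354560 = 1/3483648; (3j)²=125/12376 [(7 2 7; 3 -1 -2)], sign=-1
B: triangle coeff Δ(7,2,7) = 1/185640; Σ_t [0,0]: t=0:+1/3870720 = 1/3870720; (3j)²=135/6188 [(7 2 7; -1 -2 3)], sign=+1
I_A²/I_B² = (125/12376)/(135/6188) = 25/54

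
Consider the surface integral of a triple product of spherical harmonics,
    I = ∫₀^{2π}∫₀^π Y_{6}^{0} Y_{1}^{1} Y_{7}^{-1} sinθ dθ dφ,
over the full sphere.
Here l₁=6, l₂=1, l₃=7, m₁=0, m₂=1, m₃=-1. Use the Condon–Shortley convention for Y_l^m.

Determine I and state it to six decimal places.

-0.185147

m-sum 0 ✓  L=14 even ✓  5≤7≤7 ✓
Π(2lᵢ+1) = 13×3×15 = 585
triangle coeff Δ(6,1,7) = 1/1365
Σ_t [0,0]: t=0:+1/518400 = 1/518400
(3j)²=7/195 [(6 1 7; 0 0 0)], sign=-1
Σ_t [0,0]: t=0:+1/1036800 = 1/1036800
(3j)²=4/195 [(6 1 7; 0 1 -1)], sign=+1
⇒ 4πI² = 28/65
I = (-1)√(28/65/(4π)) = -0.18514731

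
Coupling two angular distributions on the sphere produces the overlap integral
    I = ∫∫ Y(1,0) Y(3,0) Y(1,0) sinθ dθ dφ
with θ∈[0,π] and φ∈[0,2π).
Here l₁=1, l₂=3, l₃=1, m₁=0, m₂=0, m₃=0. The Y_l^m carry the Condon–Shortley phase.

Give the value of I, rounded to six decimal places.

|1−3|≤1≤1+3 violated ⇒ I = 0

0.000000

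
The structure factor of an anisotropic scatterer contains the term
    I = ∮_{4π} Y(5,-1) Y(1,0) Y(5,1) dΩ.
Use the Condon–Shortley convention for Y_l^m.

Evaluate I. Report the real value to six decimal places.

0.000000

L=11 odd ⇒ parity kills the (l;000) factor ⇒ I = 0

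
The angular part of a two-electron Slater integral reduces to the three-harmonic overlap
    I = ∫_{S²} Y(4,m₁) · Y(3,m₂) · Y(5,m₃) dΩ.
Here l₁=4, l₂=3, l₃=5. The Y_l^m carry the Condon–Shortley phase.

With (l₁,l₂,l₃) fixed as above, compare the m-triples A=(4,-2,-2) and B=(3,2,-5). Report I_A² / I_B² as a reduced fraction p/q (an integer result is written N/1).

l's match ⇒ only the (l;m) 3-j factors differ between A and B.
A: triangle coeff Δ(4,3,5) = 1/180180; Σ_t [0,0]: t=0:+1/8640 = 1/8640; (3j)²=14/1287 [(4 3 5; 4 -2 -2)], sign=-1
B: triangle coeff Δ(4,3,5) = 1/180180; Σ_t [1,1]: t=1:−1/17280 = -1/17280; (3j)²=35/858 [(4 3 5; 3 2 -5)], sign=-1
I_A²/I_B² = (14/1287)/(35/858) = 4/15

4/15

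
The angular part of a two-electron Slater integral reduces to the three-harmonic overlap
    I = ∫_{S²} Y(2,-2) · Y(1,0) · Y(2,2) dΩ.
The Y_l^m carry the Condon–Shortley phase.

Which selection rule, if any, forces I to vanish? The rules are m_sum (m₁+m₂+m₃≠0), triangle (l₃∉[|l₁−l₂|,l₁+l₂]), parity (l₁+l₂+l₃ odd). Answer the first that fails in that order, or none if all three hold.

m₁+m₂+m₃ = -2 + 0 + 2 = 0  ✓
triangle: |2−1|=1 ≤ l₃=2 ≤ 2+1=3  ✓
parity: l₁+l₂+l₃ = 5 is odd  ✗

parity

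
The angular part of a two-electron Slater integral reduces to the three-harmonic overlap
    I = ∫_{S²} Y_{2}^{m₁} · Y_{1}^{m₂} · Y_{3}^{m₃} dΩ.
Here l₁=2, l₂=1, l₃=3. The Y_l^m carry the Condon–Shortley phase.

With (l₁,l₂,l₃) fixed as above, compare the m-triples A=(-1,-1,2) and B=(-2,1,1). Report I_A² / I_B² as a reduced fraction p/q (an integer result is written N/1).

10/1

l's match ⇒ only the (l;m) 3-j factors differ between A and B.
A: triangle coeff Δ(2,1,3) = 1/105; Σ_t [0,0]: t=0:+1/12 = 1/12; (3j)²=2/21 [(2 1 3; -1 -1 2)], sign=-1
B: triangle coeff Δ(2,1,3) = 1/105; Σ_t [0,0]: t=0:+1/48 = 1/48; (3j)²=1/105 [(2 1 3; -2 1 1)], sign=+1
I_A²/I_B² = (2/21)/(1/105) = 10/1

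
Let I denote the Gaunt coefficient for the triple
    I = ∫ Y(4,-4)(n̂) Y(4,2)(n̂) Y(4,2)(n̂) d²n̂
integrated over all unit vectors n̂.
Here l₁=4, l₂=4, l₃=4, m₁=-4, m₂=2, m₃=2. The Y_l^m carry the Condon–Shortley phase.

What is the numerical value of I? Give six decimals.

m-sum 0 ✓  L=12 even ✓  0≤4≤8 ✓
Π(2lᵢ+1) = 9×9×9 = 729
triangle coeff Δ(4,4,4) = 1/450450
Σ_t [0,4]: t=0:+1/13824 t=1:−1/216 t=2:+1/64 t=3:−1/216 t=4:+1/13824 = 5/768
(3j)²=18/1001 [(4 4 4; 0 0 0)], sign=+1
Σ_t [4,4]: t=4:+1/2304 = 1/2304
(3j)²=5/143 [(4 4 4; -4 2 2)], sign=+1
⇒ 4πI² = 65610/143143
I = (+1)√(65610/143143/(4π)) = 0.19098314

0.190983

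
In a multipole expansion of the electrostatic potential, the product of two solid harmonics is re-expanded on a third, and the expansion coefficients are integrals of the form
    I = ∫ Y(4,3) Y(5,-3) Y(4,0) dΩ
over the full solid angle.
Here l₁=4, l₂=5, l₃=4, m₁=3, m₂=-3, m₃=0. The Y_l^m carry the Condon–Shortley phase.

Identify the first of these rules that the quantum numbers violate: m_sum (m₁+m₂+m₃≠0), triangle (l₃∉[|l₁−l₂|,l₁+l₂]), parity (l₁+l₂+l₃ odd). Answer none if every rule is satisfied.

m₁+m₂+m₃ = 3 − 3 + 0 = 0  ✓
triangle: |4−5|=1 ≤ l₃=4 ≤ 4+5=9  ✓
parity: l₁+l₂+l₃ = 13 is odd  ✗

parity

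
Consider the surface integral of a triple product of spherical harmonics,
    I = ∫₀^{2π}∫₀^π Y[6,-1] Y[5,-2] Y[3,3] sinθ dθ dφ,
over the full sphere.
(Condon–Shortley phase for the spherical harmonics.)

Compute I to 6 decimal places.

Checks pass: Σm=0; 14 even; l₃=3∈[1,11].
(2·6+1)(2·5+1)(2·3+1) = 1001
Δ: 8! 4! 2! / 15! → 1/675675
sum: t=3:−1/8640 t=4:+1/2304 t=5:−1/8640 = 7/34560
3j²(6 5 3; 0 0 0) = Δ·Π!·Σ² = 7/429  (sign -1)
sum: t=3:−1/34560 = -1/34560
3j²(6 5 3; -1 -2 3) = Δ·Π!·Σ² = 7/429  (sign -1)
combine: 4πI² = 1001·7/429·7/429 = 343/1287
take √, sign +1: I = 0.14563067

0.145631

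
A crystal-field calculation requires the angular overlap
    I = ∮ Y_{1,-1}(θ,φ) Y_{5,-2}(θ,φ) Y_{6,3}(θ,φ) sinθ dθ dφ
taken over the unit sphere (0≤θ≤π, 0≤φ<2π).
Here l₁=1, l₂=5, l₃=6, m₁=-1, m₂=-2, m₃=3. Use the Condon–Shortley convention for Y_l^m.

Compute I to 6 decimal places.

-0.245154

Rules hold: Σm=0, L=12 even, 4≤6≤6.
N = 3·11·13 = 429
Δ = 0!·2!·10!/13! = 1/858
Racah Σ t=0..0: t=0:+1/14400 = 1/14400
⇒ 3j(1 5 6; 0 0 0)² = 6/143, sgn +1
Racah Σ t=0..0: t=0:+1/60480 = 1/60480
⇒ 3j(1 5 6; -1 -2 3)² = 6/143, sgn -1
4πI² = N·(3j₀)²·(3jₘ)² = 108/143
I = -1·√(0.755245/4π) = -0.24515397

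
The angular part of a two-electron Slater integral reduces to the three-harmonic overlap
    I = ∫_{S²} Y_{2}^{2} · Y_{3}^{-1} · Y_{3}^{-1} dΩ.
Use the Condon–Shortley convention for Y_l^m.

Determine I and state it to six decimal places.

0.206013

Rules hold: Σm=0, L=8 even, 1≤3≤5.
N = 5·7·7 = 245
Δ = 2!·2!·4!/9! = 1/3780
Racah Σ t=0..2: t=0:+1/24 t=1:−1/4 t=2:+1/24 = -1/6
⇒ 3j(2 3 3; 0 0 0)² = 4/105, sgn +1
Racah Σ t=0..0: t=0:+1/16 = 1/16
⇒ 3j(2 3 3; 2 -1 -1)² = 2/35, sgn +1
4πI² = N·(3j₀)²·(3jₘ)² = 8/15
I = +1·√(0.533333/4π) = 0.20601291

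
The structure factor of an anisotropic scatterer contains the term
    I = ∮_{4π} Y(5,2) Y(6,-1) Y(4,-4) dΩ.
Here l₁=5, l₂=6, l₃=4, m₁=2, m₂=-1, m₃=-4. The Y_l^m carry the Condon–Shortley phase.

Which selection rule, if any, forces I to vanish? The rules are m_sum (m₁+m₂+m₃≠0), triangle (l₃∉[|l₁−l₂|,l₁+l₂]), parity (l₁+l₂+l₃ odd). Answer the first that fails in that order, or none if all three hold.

azimuthal sum: 2 − 1 − 4 = -3  ✗
1 ≤ 4 ≤ 11 (triangle on l)
L = 5 + 6 + 4 = 15 (odd)

m_sum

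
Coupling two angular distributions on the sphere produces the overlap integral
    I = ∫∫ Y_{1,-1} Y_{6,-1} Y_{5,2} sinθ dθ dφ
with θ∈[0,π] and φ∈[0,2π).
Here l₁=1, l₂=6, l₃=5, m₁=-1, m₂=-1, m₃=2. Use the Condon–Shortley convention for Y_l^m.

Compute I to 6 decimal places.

-0.129207

Rules hold: Σm=0, L=12 even, 5≤5≤7.
N = 3·13·11 = 429
Δ = 2!·0!·10!/13! = 1/858
Racah Σ t=1..1: t=1:−1/14400 = -1/14400
⇒ 3j(1 6 5; 0 0 0)² = 6/143, sgn +1
Racah Σ t=2..2: t=2:+1/60480 = 1/60480
⇒ 3j(1 6 5; -1 -1 2)² = 5/429, sgn -1
4πI² = N·(3j₀)²·(3jₘ)² = 30/143
I = -1·√(0.20979/4π) = -0.12920749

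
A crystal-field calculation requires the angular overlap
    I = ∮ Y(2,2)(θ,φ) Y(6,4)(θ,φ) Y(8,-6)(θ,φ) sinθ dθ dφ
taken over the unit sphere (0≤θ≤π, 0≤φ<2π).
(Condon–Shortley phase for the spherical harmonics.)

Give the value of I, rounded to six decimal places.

0.268492

Rules hold: Σm=0, L=16 even, 4≤8≤8.
N = 5·13·17 = 1105
Δ = 0!·4!·12!/17! = 1/30940
Racah Σ t=0..0: t=0:+1/2073600 = 1/2073600
⇒ 3j(2 6 8; 0 0 0)² = 28/1105, sgn +1
Racah Σ t=0..0: t=0:+1/174182400 = 1/174182400
⇒ 3j(2 6 8; 2 4 -6)² = 11/340, sgn +1
4πI² = N·(3j₀)²·(3jₘ)² = 77/85
I = +1·√(0.905882/4π) = 0.26849176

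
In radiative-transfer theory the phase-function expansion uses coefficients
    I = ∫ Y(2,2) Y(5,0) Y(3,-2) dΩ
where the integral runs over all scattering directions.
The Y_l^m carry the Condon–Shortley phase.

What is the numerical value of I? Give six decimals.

0.053579

Rules hold: Σm=0, L=10 even, 3≤3≤7.
N = 5·11·7 = 385
Δ = 4!·0!·6!/11! = 1/2310
Racah Σ t=2..2: t=2:+1/144 = 1/144
⇒ 3j(2 5 3; 0 0 0)² = 10/231, sgn -1
Racah Σ t=0..0: t=0:+1/2880 = 1/2880
⇒ 3j(2 5 3; 2 0 -2)² = 1/462, sgn -1
4πI² = N·(3j₀)²·(3jₘ)² = 25/693
I = +1·√(0.036075/4π) = 0.05357948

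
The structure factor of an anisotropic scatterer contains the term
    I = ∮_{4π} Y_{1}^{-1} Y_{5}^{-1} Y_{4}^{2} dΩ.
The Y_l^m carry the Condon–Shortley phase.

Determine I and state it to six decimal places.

-0.120286

Rules hold: Σm=0, L=10 even, 4≤4≤6.
N = 3·11·9 = 297
Δ = 2!·0!·8!/11! = 1/495
Racah Σ t=1..1: t=1:−1/576 = -1/576
⇒ 3j(1 5 4; 0 0 0)² = 5/99, sgn -1
Racah Σ t=2..2: t=2:+1/2880 = 1/2880
⇒ 3j(1 5 4; -1 -1 2)² = 2/165, sgn +1
4πI² = N·(3j₀)²·(3jₘ)² = 2/11
I = -1·√(0.181818/4π) = -0.12028562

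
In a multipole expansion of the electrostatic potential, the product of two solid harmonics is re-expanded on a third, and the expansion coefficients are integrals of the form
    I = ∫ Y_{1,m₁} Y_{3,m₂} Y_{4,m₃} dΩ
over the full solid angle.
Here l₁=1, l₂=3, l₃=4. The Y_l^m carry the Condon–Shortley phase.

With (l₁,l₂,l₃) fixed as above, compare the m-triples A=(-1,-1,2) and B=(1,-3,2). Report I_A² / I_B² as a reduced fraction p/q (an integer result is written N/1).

Same 1,3,4: normalisation and zero-m 3j drop out of the ratio.
A: Δ: 0! 2! 6! / 9! → 1/252; sum: t=0:+1/96 = 1/96; 3j²(1 3 4; -1 -1 2) = Δ·Π!·Σ² = 5/84  (sign +1)
B: Δ: 0! 2! 6! / 9! → 1/252; sum: t=0:+1/1440 = 1/1440; 3j²(1 3 4; 1 -3 2) = Δ·Π!·Σ² = 1/252  (sign +1)
I_A²/I_B² = (5/84)/(1/252) = 15/1

15/1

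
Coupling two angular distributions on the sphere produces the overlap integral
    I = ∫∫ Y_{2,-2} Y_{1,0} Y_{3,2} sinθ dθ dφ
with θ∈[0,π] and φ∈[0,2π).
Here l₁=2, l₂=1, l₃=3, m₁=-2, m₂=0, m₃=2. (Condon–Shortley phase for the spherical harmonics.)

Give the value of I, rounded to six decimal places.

Checks pass: Σm=0; 6 even; l₃=3∈[1,3].
(2·2+1)(2·1+1)(2·3+1) = 105
Δ: 0! 4! 2! / 7! → 1/105
sum: t=0:+1/4 = 1/4
3j²(2 1 3; 0 0 0) = Δ·Π!·Σ² = 3/35  (sign -1)
sum: t=0:+1/24 = 1/24
3j²(2 1 3; -2 0 2) = Δ·Π!·Σ² = 1/21  (sign -1)
combine: 4πI² = 105·3/35·1/21 = 3/7
take √, sign +1: I = 0.18467439

0.184674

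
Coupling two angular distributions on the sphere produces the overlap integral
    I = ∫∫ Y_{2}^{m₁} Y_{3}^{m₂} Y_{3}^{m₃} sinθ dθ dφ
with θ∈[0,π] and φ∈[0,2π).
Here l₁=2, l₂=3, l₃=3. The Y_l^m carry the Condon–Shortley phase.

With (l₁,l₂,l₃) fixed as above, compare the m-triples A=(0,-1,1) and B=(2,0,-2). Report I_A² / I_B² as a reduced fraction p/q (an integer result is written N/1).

Same 2,3,3: normalisation and zero-m 3j drop out of the ratio.
A: Δ: 2! 2! 4! / 9! → 1/3780; sum: t=0:+1/16 t=1:−1/6 t=2:+1/96 = -3/32; 3j²(2 3 3; 0 -1 1) = Δ·Π!·Σ² = 3/140  (sign -1)
B: Δ: 2! 2! 4! / 9! → 1/3780; sum: t=0:+1/24 = 1/24; 3j²(2 3 3; 2 0 -2) = Δ·Π!·Σ² = 1/21  (sign -1)
I_A²/I_B² = (3/140)/(1/21) = 9/20

9/20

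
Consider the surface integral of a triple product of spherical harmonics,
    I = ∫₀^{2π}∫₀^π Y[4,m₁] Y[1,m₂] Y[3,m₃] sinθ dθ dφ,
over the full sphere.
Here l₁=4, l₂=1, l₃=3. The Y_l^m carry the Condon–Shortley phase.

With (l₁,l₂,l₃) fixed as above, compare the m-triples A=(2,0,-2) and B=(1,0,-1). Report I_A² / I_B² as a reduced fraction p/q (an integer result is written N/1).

Shared (l₁,l₂,l₃)=(4,1,3): N and (l;000)² cancel in I_A²/I_B².
A: Δ = 2!·6!·0!/9! = 1/252; Racah Σ t=1..1: t=1:−1/120 = -1/120; ⇒ 3j(4 1 3; 2 0 -2)² = 1/21, sgn +1
B: Δ = 2!·6!·0!/9! = 1/252; Racah Σ t=1..1: t=1:−1/48 = -1/48; ⇒ 3j(4 1 3; 1 0 -1)² = 5/84, sgn -1
I_A²/I_B² = (1/21)/(5/84) = 4/5

4/5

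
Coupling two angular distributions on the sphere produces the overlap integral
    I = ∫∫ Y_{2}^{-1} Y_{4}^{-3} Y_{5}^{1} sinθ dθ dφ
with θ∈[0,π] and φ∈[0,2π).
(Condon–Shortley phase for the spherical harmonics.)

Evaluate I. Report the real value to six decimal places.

0.000000

-1 − 3 + 1 = -3 ≠ 0: azimuthal integral kills it; I = 0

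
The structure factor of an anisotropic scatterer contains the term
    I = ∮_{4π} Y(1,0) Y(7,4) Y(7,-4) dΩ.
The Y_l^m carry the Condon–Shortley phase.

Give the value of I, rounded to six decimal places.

Σlᵢ=15 odd — θ-integrand is odd under cosθ→−cosθ; I=0

0.000000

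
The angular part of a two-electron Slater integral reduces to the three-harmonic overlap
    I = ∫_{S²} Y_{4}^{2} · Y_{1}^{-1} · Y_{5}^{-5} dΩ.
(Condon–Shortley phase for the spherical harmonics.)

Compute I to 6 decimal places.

0.000000

m-sum = 2 − 1 − 5 = -4 ≠ 0 ⇒ I = 0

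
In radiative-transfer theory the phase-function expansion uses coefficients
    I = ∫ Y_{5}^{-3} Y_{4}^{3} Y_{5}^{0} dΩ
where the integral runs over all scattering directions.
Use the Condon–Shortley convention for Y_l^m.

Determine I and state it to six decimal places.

m-sum 0 ✓  L=14 even ✓  1≤5≤9 ✓
Π(2lᵢ+1) = 11×9×11 = 1089
triangle coeff Δ(5,4,5) = 1/3153150
Σ_t [0,4]: t=0:+1/69120 t=1:−1/1728 t=2:+1/576 t=3:−1/1728 t=4:+1/69120 = 7/11520
(3j)²=2/143 [(5 4 5; 0 0 0)], sign=-1
Σ_t [3,4]: t=3:−1/17280 t=4:+1/6912 = 1/11520
(3j)²=2/143 [(5 4 5; -3 3 0)], sign=-1
⇒ 4πI² = 36/169
I = (+1)√(36/169/(4π)) = 0.13019760

0.130198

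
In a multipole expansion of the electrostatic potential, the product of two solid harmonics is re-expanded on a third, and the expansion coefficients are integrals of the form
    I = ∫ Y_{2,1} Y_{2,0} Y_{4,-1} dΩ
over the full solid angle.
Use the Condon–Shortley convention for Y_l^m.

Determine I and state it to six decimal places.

-0.220728

Rules hold: Σm=0, L=8 even, 0≤4≤4.
N = 5·5·9 = 225
Δ = 0!·4!·4!/9! = 1/630
Racah Σ t=0..0: t=0:+1/16 = 1/16
⇒ 3j(2 2 4; 0 0 0)² = 2/35, sgn +1
Racah Σ t=0..0: t=0:+1/24 = 1/24
⇒ 3j(2 2 4; 1 0 -1)² = 1/21, sgn -1
4πI² = N·(3j₀)²·(3jₘ)² = 30/49
I = -1·√(0.612245/4π) = -0.22072812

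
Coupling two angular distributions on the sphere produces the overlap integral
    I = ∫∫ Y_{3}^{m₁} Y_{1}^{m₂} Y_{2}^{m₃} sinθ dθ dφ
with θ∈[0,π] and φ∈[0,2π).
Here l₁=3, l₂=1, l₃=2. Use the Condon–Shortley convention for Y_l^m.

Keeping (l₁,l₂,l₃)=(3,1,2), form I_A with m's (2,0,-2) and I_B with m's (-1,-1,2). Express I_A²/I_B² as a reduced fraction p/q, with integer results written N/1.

l's match ⇒ only the (l;m) 3-j factors differ between A and B.
A: triangle coeff Δ(3,1,2) = 1/105; Σ_t [1,1]: t=1:−1/24 = -1/24; (3j)²=1/21 [(3 1 2; 2 0 -2)], sign=-1
B: triangle coeff Δ(3,1,2) = 1/105; Σ_t [0,0]: t=0:+1/48 = 1/48; (3j)²=1/105 [(3 1 2; -1 -1 2)], sign=+1
I_A²/I_B² = (1/21)/(1/105) = 5/1

5/1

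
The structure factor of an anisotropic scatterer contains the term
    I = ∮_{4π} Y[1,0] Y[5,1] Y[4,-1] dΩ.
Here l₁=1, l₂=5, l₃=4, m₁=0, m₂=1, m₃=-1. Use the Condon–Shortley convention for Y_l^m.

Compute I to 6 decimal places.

-0.240571

Checks pass: Σm=0; 10 even; l₃=4∈[4,6].
(2·1+1)(2·5+1)(2·4+1) = 297
Δ: 2! 0! 8! / 11! → 1/495
sum: t=1:−1/576 = -1/576
3j²(1 5 4; 0 0 0) = Δ·Π!·Σ² = 5/99  (sign -1)
sum: t=1:−1/720 = -1/720
3j²(1 5 4; 0 1 -1) = Δ·Π!·Σ² = 8/165  (sign +1)
combine: 4πI² = 297·5/99·8/165 = 8/11
take √, sign -1: I = -0.24057125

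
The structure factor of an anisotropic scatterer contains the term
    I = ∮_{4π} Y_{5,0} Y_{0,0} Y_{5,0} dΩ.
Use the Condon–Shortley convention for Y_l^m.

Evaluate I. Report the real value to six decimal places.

Checks pass: Σm=0; 10 even; l₃=5∈[5,5].
(2·5+1)(2·0+1)(2·5+1) = 121
Δ: 0! 10! 0! / 11! → 1/11
sum: t=0:+1/14400 = 1/14400
3j²(5 0 5; 0 0 0) = Δ·Π!·Σ² = 1/11  (sign -1)
(m-triple is (0,0,0) — same symbol as above.)
combine: 4πI² = 121·1/11·1/11 = 1/1
take √, sign +1: I = 0.28209479

0.282095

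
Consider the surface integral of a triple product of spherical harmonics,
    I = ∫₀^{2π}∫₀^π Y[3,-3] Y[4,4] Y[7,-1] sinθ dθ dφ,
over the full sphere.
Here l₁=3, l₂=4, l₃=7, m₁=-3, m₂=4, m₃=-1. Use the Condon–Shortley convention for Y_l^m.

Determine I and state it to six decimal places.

m-sum 0 ✓  L=14 even ✓  1≤7≤7 ✓
Π(2lᵢ+1) = 7×9×15 = 945
triangle coeff Δ(3,4,7) = 1/45045
Σ_t [0,0]: t=0:+1/20736 = 1/20736
(3j)²=35/1287 [(3 4 7; 0 0 0)], sign=-1
Σ_t [0,0]: t=0:+1/29030400 = 1/29030400
(3j)²=1/45045 [(3 4 7; -3 4 -1)], sign=+1
⇒ 4πI² = 35/61347
I = (-1)√(35/61347/(4π)) = -0.00673802

-0.006738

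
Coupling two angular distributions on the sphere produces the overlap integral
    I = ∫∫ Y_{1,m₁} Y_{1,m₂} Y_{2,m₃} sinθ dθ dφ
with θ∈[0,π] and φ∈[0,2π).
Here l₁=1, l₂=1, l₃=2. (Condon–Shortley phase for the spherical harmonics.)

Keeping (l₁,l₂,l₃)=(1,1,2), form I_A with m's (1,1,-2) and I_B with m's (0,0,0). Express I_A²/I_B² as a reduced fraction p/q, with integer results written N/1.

Same 1,1,2: normalisation and zero-m 3j drop out of the ratio.
A: Δ: 0! 2! 2! / 5! → 1/30; sum: t=0:+1/4 = 1/4; 3j²(1 1 2; 1 1 -2) = Δ·Π!·Σ² = 1/5  (sign +1)
B: Δ: 0! 2! 2! / 5! → 1/30; sum: t=0:+1/1 = 1/1; 3j²(1 1 2; 0 0 0) = Δ·Π!·Σ² = 2/15  (sign +1)
I_A²/I_B² = (1/5)/(2/15) = 3/2

3/2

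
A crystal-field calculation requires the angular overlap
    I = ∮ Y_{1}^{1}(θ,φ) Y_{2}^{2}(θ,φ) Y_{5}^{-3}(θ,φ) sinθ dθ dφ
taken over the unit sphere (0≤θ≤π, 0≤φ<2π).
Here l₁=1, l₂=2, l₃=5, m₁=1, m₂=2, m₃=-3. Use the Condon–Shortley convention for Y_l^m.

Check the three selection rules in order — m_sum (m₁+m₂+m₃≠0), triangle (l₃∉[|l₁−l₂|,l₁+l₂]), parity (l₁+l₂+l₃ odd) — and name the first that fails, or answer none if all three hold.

triangle

Σmᵢ = 0  ✓
l₃∈[|l₁−l₂|,l₁+l₂]=[1,3], have l₃=5  ✗
Σlᵢ = 8 ⇒ even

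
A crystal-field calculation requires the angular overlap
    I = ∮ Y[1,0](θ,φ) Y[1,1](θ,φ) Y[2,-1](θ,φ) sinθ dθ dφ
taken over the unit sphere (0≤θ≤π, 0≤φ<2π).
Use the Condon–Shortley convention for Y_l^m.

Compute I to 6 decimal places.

-0.218510

Rules hold: Σm=0, L=4 even, 0≤2≤2.
N = 3·3·5 = 45
Δ = 0!·2!·2!/5! = 1/30
Racah Σ t=0..0: t=0:+1/1 = 1/1
⇒ 3j(1 1 2; 0 0 0)² = 2/15, sgn +1
Racah Σ t=0..0: t=0:+1/2 = 1/2
⇒ 3j(1 1 2; 0 1 -1)² = 1/10, sgn -1
4πI² = N·(3j₀)²·(3jₘ)² = 3/5
I = -1·√(0.6/4π) = -0.21850969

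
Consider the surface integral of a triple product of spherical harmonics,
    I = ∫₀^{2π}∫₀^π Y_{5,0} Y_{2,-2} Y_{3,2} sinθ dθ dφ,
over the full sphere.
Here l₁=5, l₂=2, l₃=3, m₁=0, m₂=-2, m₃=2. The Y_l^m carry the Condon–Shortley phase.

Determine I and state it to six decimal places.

0.053579

m-sum 0 ✓  L=10 even ✓  3≤3≤7 ✓
Π(2lᵢ+1) = 11×5×7 = 385
triangle coeff Δ(5,2,3) = 1/2310
Σ_t [2,2]: t=2:+1/144 = 1/144
(3j)²=10/231 [(5 2 3; 0 0 0)], sign=-1
Σ_t [0,0]: t=0:+1/2880 = 1/2880
(3j)²=1/462 [(5 2 3; 0 -2 2)], sign=-1
⇒ 4πI² = 25/693
I = (+1)√(25/693/(4π)) = 0.05357948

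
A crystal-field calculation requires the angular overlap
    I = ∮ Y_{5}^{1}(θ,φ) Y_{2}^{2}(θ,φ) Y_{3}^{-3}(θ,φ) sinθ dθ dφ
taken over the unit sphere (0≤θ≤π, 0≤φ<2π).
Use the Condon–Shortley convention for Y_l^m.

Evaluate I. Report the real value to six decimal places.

-0.023961

Rules hold: Σm=0, L=10 even, 3≤3≤7.
N = 11·5·7 = 385
Δ = 4!·6!·0!/11! = 1/2310
Racah Σ t=2..2: t=2:+1/144 = 1/144
⇒ 3j(5 2 3; 0 0 0)² = 10/231, sgn -1
Racah Σ t=4..4: t=4:+1/17280 = 1/17280
⇒ 3j(5 2 3; 1 2 -3)² = 1/2310, sgn +1
4πI² = N·(3j₀)²·(3jₘ)² = 5/693
I = -1·√(0.00721501/4π) = -0.02396147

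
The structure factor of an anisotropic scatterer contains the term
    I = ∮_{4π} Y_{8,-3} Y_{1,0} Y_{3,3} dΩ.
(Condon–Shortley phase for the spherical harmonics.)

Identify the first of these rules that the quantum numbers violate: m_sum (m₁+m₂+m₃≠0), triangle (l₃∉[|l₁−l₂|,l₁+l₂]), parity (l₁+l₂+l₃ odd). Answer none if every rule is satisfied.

triangle

m₁+m₂+m₃ = -3 + 0 + 3 = 0  ✓
triangle: |8−1|=7 ≤ l₃=3 ≤ 8+1=9  ✗
parity: l₁+l₂+l₃ = 12 is even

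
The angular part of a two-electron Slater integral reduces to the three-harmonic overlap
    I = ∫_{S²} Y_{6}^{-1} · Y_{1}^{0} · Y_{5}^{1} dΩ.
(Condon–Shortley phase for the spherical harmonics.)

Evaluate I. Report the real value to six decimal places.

-0.241725

Checks pass: Σm=0; 12 even; l₃=5∈[5,7].
(2·6+1)(2·1+1)(2·5+1) = 429
Δ: 2! 10! 0! / 13! → 1/858
sum: t=1:−1/14400 = -1/14400
3j²(6 1 5; 0 0 0) = Δ·Π!·Σ² = 6/143  (sign +1)
sum: t=1:−1/17280 = -1/17280
3j²(6 1 5; -1 0 1) = Δ·Π!·Σ² = 35/858  (sign -1)
combine: 4πI² = 429·6/143·35/858 = 105/143
take √, sign -1: I = -0.24172507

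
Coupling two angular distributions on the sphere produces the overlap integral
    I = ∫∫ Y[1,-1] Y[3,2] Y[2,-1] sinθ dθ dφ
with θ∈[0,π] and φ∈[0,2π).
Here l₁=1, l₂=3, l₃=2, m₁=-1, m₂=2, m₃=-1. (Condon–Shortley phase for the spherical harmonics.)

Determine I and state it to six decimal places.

0.261169

m-sum 0 ✓  L=6 even ✓  2≤2≤4 ✓
Π(2lᵢ+1) = 3×7×5 = 105
triangle coeff Δ(1,3,2) = 1/105
Σ_t [1,1]: t=1:−1/4 = -1/4
(3j)²=3/35 [(1 3 2; 0 0 0)], sign=-1
Σ_t [2,2]: t=2:+1/12 = 1/12
(3j)²=2/21 [(1 3 2; -1 2 -1)], sign=-1
⇒ 4πI² = 6/7
I = (+1)√(6/7/(4π)) = 0.26116903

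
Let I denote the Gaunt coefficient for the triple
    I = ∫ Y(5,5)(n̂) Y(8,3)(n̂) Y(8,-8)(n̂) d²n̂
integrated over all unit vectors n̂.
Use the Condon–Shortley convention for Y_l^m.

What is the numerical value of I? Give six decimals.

L=21 odd ⇒ parity kills the (l;000) factor ⇒ I = 0

0.000000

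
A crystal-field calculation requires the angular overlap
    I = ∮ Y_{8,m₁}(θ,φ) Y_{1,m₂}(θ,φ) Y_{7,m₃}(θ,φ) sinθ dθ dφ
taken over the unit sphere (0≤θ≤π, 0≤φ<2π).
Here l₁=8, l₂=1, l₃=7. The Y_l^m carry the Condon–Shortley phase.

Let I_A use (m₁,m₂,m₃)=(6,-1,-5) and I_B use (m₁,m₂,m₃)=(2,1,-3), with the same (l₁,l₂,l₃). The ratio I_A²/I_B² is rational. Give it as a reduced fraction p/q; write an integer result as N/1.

91/15

l's match ⇒ only the (l;m) 3-j factors differ between A and B.
A: triangle coeff Δ(8,1,7) = 1/2040; Σ_t [0,0]: t=0:+1/1916006400 = 1/1916006400; (3j)²=91/2040 [(8 1 7; 6 -1 -5)], sign=+1
B: triangle coeff Δ(8,1,7) = 1/2040; Σ_t [2,2]: t=2:+1/174182400 = 1/174182400; (3j)²=1/136 [(8 1 7; 2 1 -3)], sign=+1
I_A²/I_B² = (91/2040)/(1/136) = 91/15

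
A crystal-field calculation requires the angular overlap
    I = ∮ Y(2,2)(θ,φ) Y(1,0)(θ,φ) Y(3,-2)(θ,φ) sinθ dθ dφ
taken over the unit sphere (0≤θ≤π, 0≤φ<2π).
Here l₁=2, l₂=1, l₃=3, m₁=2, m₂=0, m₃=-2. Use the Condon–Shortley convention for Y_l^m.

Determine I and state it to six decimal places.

0.184674

m-sum 0 ✓  L=6 even ✓  1≤3≤3 ✓
Π(2lᵢ+1) = 5×3×7 = 105
triangle coeff Δ(2,1,3) = 1/105
Σ_t [0,0]: t=0:+1/4 = 1/4
(3j)²=3/35 [(2 1 3; 0 0 0)], sign=-1
Σ_t [0,0]: t=0:+1/24 = 1/24
(3j)²=1/21 [(2 1 3; 2 0 -2)], sign=-1
⇒ 4πI² = 3/7
I = (+1)√(3/7/(4π)) = 0.18467439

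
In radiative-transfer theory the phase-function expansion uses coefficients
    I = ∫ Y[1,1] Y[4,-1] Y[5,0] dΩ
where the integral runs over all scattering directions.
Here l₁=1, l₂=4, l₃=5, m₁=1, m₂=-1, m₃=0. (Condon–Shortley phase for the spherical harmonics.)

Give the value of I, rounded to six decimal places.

0.155288

Rules hold: Σm=0, L=10 even, 3≤5≤5.
N = 3·9·11 = 297
Δ = 0!·2!·8!/11! = 1/495
Racah Σ t=0..0: t=0:+1/576 = 1/576
⇒ 3j(1 4 5; 0 0 0)² = 5/99, sgn -1
Racah Σ t=0..0: t=0:+1/1440 = 1/1440
⇒ 3j(1 4 5; 1 -1 0)² = 2/99, sgn -1
4πI² = N·(3j₀)²·(3jₘ)² = 10/33
I = +1·√(0.30303/4π) = 0.15528807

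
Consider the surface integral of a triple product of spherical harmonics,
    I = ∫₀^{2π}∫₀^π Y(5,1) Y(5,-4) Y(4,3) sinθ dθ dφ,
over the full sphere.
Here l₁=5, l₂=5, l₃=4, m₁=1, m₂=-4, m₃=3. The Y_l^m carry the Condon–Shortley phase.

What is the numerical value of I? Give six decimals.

Rules hold: Σm=0, L=14 even, 0≤4≤10.
N = 11·11·9 = 1089
Δ = 6!·4!·4!/15! = 1/3153150
Racah Σ t=1..5: t=1:−1/69120 t=2:+1/1728 t=3:−1/576 t=4:+1/1728 t=5:−1/69120 = -7/11520
⇒ 3j(5 5 4; 0 0 0)² = 2/143, sgn -1
Racah Σ t=0..1: t=0:+1/103680 t=1:−1/17280 = -1/20736
⇒ 3j(5 5 4; 1 -4 3)² = 10/429, sgn +1
4πI² = N·(3j₀)²·(3jₘ)² = 60/169
I = -1·√(0.35503/4π) = -0.16808437

-0.168084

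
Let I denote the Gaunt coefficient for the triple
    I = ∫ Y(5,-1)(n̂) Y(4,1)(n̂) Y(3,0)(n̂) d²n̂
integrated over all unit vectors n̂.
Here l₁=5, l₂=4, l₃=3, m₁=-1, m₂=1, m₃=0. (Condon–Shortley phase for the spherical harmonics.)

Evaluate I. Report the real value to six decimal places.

Rules hold: Σm=0, L=12 even, 1≤3≤9.
N = 11·9·7 = 693
Δ = 6!·4!·2!/13! = 1/180180
Racah Σ t=2..4: t=2:+1/576 t=3:−1/144 t=4:+1/576 = -1/288
⇒ 3j(5 4 3; 0 0 0)² = 20/1001, sgn +1
Racah Σ t=3..5: t=3:−1/432 t=4:+1/192 t=5:−1/1440 = 19/8640
⇒ 3j(5 4 3; -1 1 0)² = 361/30030, sgn -1
4πI² = N·(3j₀)²·(3jₘ)² = 2166/13013
I = -1·√(0.166449/4π) = -0.11508947

-0.115089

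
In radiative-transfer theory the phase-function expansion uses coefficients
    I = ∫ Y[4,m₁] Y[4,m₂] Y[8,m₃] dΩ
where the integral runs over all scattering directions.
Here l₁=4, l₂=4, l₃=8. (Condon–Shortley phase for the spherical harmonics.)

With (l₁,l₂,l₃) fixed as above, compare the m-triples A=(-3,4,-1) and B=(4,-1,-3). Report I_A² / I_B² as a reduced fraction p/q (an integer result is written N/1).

Shared (l₁,l₂,l₃)=(4,4,8): N and (l;000)² cancel in I_A²/I_B².
A: Δ = 0!·8!·8!/17! = 1/218790; Racah Σ t=0..0: t=0:+1/203212800 = 1/203212800; ⇒ 3j(4 4 8; -3 4 -1)² = 1/24310, sgn -1
B: Δ = 0!·8!·8!/17! = 1/218790; Racah Σ t=0..0: t=0:+1/29030400 = 1/29030400; ⇒ 3j(4 4 8; 4 -1 -3)² = 1/1326, sgn -1
I_A²/I_B² = (1/24310)/(1/1326) = 3/55

3/55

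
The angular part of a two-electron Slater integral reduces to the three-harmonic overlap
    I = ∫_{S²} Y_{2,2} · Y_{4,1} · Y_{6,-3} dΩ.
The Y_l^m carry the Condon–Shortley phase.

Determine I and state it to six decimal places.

-0.178526

Rules hold: Σm=0, L=12 even, 2≤6≤6.
N = 5·9·13 = 585
Δ = 0!·4!·8!/13! = 1/6435
Racah Σ t=0..0: t=0:+1/2304 = 1/2304
⇒ 3j(2 4 6; 0 0 0)² = 5/143, sgn +1
Racah Σ t=0..0: t=0:+1/17280 = 1/17280
⇒ 3j(2 4 6; 2 1 -3)² = 14/715, sgn -1
4πI² = N·(3j₀)²·(3jₘ)² = 630/1573
I = -1·√(0.400509/4π) = -0.17852580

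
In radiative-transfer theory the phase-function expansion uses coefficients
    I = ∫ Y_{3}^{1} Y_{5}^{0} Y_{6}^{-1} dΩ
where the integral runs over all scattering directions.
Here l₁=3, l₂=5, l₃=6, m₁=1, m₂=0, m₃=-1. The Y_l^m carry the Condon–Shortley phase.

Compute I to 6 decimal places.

m-sum 0 ✓  L=14 even ✓  2≤6≤8 ✓
Π(2lᵢ+1) = 7×11×13 = 1001
triangle coeff Δ(3,5,6) = 1/675675
Σ_t [0,2]: t=0:+1/8640 t=1:−1/2304 t=2:+1/8640 = -7/34560
(3j)²=7/429 [(3 5 6; 0 0 0)], sign=-1
Σ_t [0,2]: t=0:+1/5760 t=1:−1/3456 t=2:+1/34560 = -1/11520
(3j)²=2/429 [(3 5 6; 1 0 -1)], sign=+1
⇒ 4πI² = 98/1287
I = (-1)√(98/1287/(4π)) = -0.07784287

-0.077843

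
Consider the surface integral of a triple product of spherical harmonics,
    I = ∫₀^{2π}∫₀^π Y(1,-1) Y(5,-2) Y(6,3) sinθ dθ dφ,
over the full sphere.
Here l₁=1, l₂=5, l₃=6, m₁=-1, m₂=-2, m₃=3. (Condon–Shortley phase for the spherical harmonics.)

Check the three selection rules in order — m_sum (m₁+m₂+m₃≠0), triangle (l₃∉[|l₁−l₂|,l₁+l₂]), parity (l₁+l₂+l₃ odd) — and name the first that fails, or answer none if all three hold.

azimuthal sum: -1 − 2 + 3 = 0  ✓
4 ≤ 6 ≤ 6 (triangle on l)  ✓
L = 1 + 5 + 6 = 12 (even)  ✓

none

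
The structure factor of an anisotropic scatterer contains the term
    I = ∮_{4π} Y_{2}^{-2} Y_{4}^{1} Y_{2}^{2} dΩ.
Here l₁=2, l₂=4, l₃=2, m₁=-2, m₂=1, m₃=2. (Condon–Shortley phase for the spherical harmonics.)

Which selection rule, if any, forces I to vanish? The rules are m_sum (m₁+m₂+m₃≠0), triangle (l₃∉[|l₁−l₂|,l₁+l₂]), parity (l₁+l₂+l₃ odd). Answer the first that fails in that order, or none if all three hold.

azimuthal sum: -2 + 1 + 2 = 1  ✗
2 ≤ 2 ≤ 6 (triangle on l)
L = 2 + 4 + 2 = 8 (even)

m_sum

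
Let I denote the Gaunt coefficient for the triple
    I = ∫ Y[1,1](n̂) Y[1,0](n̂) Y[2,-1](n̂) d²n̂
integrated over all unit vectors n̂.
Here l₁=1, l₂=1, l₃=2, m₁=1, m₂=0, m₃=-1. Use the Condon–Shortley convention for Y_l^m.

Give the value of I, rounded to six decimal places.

-0.218510

Checks pass: Σm=0; 4 even; l₃=2∈[0,2].
(2·1+1)(2·1+1)(2·2+1) = 45
Δ: 0! 2! 2! / 5! → 1/30
sum: t=0:+1/1 = 1/1
3j²(1 1 2; 0 0 0) = Δ·Π!·Σ² = 2/15  (sign +1)
sum: t=0:+1/2 = 1/2
3j²(1 1 2; 1 0 -1) = Δ·Π!·Σ² = 1/10  (sign -1)
combine: 4πI² = 45·2/15·1/10 = 3/5
take √, sign -1: I = -0.21850969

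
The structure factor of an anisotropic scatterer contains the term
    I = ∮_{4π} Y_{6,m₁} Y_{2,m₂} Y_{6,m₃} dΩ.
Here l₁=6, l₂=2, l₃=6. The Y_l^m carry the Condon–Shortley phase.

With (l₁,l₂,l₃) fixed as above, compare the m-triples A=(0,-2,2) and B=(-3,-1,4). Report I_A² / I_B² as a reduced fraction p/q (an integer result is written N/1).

8/7

Same 6,2,6: normalisation and zero-m 3j drop out of the ratio.
A: Δ: 2! 10! 2! / 15! → 1/90090; sum: t=0:+1/69120 = 1/69120; 3j²(6 2 6; 0 -2 2) = Δ·Π!·Σ² = 4/143  (sign +1)
B: Δ: 2! 10! 2! / 15! → 1/90090; sum: t=0:+1/725760 t=1:−1/161280 = -1/207360; 3j²(6 2 6; -3 -1 4) = Δ·Π!·Σ² = 7/286  (sign -1)
I_A²/I_B² = (4/143)/(7/286) = 8/7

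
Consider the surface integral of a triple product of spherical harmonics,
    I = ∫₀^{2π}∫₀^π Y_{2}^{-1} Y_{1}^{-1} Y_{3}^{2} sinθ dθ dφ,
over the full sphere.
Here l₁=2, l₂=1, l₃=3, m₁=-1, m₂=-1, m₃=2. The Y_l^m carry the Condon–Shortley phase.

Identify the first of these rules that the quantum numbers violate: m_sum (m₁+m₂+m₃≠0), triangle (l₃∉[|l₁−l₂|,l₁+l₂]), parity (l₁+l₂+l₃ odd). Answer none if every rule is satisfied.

Σmᵢ = 0  ✓
l₃∈[|l₁−l₂|,l₁+l₂]=[1,3], have l₃=3  ✓
Σlᵢ = 6 ⇒ even  ✓

none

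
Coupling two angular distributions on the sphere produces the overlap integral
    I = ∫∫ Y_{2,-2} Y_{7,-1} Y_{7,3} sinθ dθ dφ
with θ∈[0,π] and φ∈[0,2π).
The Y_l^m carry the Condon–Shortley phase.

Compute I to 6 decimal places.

Checks pass: Σm=0; 16 even; l₃=7∈[5,9].
(2·2+1)(2·7+1)(2·7+1) = 1125
Δ: 2! 2! 12! / 17! → 1/185640
sum: t=0:+1/2419200 t=1:−1/518400 t=2:+1/2419200 = -1/907200
3j²(2 7 7; 0 0 0) = Δ·Π!·Σ² = 56/3315  (sign +1)
sum: t=2:+1/3870720 = 1/3870720
3j²(2 7 7; -2 -1 3) = Δ·Π!·Σ² = 135/6188  (sign +1)
combine: 4πI² = 1125·56/3315·135/6188 = 20250/48841
take √, sign +1: I = 0.18164160

0.181642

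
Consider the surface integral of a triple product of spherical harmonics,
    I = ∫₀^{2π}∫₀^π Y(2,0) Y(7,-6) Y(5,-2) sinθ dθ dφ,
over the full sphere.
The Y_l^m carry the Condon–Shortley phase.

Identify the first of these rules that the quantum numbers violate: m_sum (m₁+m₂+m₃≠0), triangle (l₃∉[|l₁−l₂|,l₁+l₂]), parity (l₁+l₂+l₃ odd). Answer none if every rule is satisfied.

m_sum

m₁+m₂+m₃ = 0 − 6 − 2 = -8  ✗
triangle: |2−7|=5 ≤ l₃=5 ≤ 2+7=9
parity: l₁+l₂+l₃ = 14 is even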